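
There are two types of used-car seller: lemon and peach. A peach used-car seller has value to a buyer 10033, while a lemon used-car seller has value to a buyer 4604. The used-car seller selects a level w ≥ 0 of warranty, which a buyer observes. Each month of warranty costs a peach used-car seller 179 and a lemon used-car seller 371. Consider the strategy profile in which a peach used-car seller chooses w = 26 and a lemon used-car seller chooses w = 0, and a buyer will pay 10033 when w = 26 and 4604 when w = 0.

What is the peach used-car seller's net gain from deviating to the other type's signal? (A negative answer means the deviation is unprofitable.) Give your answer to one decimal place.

-775.0

Playing w = 26 the peach used-car seller receives 10033 − 179 × 26 = 5379.
Deviating to w = 0 yields 4604 instead.
Gain from deviating: 4604 − 5379 = -775.0.
The gain is negative, so the peach type's incentive-compatibility constraint is satisfied.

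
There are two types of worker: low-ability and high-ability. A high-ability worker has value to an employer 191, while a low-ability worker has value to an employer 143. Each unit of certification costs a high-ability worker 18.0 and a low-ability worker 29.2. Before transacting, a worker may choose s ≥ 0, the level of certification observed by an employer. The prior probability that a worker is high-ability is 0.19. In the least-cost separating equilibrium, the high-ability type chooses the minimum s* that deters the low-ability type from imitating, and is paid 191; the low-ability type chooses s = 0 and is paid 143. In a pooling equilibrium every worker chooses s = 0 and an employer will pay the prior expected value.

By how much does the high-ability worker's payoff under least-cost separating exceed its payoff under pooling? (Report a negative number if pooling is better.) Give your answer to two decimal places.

9.29

Least-cost separating signal: s* solves 143 = 191 − 29.2·s*, so s* = (191 − 143)/29.2 ≈ 1.6438.
High-ability type's separating payoff: 191 − 18.0 × s* = 191 − 18.0 × (191 − 143)/29.2 = 191 − 864/29.2 ≈ 161.4110.
Pooling payoff: 0.19 × 191 + 0.81 × 143 = 152.12.
Difference: 161.4110 − 152.12 = 9.291, i.e. 9.29 to two decimal places.
The high-ability type prefers to separate.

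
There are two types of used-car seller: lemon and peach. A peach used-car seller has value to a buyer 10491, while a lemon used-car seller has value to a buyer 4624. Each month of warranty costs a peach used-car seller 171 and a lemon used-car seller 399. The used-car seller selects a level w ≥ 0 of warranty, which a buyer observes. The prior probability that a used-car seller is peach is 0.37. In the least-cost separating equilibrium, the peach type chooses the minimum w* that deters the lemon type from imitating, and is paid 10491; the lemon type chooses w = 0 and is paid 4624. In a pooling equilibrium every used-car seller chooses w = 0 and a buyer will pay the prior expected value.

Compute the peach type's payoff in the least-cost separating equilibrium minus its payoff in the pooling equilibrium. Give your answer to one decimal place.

1181.8

Least-cost separating signal: w* solves 4624 = 10491 − 399·w*, so w* = (10491 − 4624)/399 ≈ 14.7043.
Peach type's separating payoff: 10491 − 171 × w* = 10491 − 171 × (10491 − 4624)/399 = 10491 − 1003257/399 ≈ 7976.571.
Pooling payoff: 0.37 × 10491 + 0.63 × 4624 = 6794.79.
Difference: 7976.571 − 6794.79 = 1181.781, i.e. 1181.8 to one decimal place.
The peach type prefers to separate.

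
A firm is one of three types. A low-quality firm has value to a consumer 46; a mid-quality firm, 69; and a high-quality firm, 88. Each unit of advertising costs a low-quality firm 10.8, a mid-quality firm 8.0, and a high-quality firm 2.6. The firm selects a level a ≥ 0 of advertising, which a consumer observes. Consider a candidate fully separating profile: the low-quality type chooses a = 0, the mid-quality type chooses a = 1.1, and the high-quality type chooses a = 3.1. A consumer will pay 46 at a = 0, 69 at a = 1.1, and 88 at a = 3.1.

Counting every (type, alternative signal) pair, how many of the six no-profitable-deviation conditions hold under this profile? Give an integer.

High-quality (own payoff 88 − 2.6×3.1 = 79.94): to a=0 gives 46 → no gain ✓; to a=1.1 gives 69 − 2.6×1.1 = 66.14 → no gain ✓.
Low-quality (own payoff 46): to a=1.1 gives 69 − 10.8×1.1 = 57.12 → profitable ✗; to a=3.1 gives 88 − 10.8×3.1 = 54.52 → profitable ✗.
Mid-quality (own payoff 69 − 8.0×1.1 = 60.2): to a=0 gives 46 → no gain ✓; to a=3.1 gives 88 − 8.0×3.1 = 63.2 → profitable ✗.
3 of the 6 constraints hold; not an equilibrium.

3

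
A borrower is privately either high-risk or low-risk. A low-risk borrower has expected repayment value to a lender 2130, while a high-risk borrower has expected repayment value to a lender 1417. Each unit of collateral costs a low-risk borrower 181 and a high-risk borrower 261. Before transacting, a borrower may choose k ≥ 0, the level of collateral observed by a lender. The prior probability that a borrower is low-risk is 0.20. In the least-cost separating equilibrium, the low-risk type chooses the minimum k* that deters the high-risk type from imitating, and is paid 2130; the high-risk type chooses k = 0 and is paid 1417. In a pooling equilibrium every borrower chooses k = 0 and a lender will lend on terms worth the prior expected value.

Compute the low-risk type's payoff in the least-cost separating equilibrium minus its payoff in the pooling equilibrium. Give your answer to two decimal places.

75.94

Least-cost separating signal: k* solves 1417 = 2130 − 261·k*, so k* = (2130 − 1417)/261 ≈ 2.7318.
Low-risk type's separating payoff: 2130 − 181 × k* = 2130 − 181 × (2130 − 1417)/261 = 2130 − 129053/261 ≈ 1635.5441.
Pooling payoff: 0.20 × 2130 + 0.80 × 1417 = 1559.6.
Difference: 1635.5441 − 1559.6 = 75.9441, i.e. 75.94 to two decimal places.
The low-risk type prefers to separate.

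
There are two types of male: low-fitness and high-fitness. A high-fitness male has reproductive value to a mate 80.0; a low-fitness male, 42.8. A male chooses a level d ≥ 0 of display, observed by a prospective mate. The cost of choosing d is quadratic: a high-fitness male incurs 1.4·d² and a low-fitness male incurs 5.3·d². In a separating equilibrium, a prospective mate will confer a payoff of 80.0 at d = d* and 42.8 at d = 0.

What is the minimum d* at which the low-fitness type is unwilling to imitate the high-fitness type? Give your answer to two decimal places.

The low-fitness type at d = 0 receives 42.8; imitating at d* yields 80.0 − 5.3·d*².
Indifference: 42.8 = 80.0 − 5.3·d*², so d*² = (80.0 − 42.8) / 5.3 ≈ 7.0189.
d* = √7.0189 ≈ 2.65.

2.65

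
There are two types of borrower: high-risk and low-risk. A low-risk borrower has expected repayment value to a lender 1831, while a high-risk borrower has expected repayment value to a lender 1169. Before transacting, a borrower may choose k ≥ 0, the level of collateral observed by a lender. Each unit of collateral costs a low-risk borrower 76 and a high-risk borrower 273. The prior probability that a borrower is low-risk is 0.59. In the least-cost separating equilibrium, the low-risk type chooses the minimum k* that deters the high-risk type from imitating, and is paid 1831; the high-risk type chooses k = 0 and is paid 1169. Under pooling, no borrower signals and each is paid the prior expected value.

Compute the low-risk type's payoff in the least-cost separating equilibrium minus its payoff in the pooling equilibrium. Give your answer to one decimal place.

87.1

Least-cost separating signal: k* solves 1169 = 1831 − 273·k*, so k* = (1831 − 1169)/273 ≈ 2.4249.
Low-risk type's separating payoff: 1831 − 76 × k* = 1831 − 76 × (1831 − 1169)/273 = 1831 − 50312/273 ≈ 1646.707.
Pooling payoff: 0.59 × 1831 + 0.41 × 1169 = 1559.58.
Difference: 1646.707 − 1559.58 = 87.127, i.e. 87.1 to one decimal place.
The low-risk type prefers to separate.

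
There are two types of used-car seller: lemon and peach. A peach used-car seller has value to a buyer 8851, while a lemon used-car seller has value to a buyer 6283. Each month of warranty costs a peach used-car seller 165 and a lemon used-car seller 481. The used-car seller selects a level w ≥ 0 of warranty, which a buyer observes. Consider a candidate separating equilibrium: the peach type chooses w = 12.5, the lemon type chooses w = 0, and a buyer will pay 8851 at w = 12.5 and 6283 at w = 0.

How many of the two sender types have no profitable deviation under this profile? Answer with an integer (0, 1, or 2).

Lemon type: stay at 0 → 6283; mimic → 8851 − 481 × 12.5 = 2838.5. IC holds (6283 ≥ 2838.5).
Peach type: signal → 8851 − 165 × 12.5 = 6788.5; deviate to 0 → 6283. IC holds (6788.5 ≥ 6283).
2 of 2 constraints hold, so this is a separating equilibrium.

2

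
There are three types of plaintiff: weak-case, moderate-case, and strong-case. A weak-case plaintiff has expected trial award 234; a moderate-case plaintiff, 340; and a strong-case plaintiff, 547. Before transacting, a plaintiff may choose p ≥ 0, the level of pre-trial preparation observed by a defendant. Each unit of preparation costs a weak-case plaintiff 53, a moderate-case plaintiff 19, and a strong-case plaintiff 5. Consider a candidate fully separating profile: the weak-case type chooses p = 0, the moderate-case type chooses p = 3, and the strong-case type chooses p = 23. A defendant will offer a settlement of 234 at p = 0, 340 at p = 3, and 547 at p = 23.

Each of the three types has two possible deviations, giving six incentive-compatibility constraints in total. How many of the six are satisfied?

Weak-case (own payoff 234): to p=3 gives 340 − 53×3 = 181 → no gain ✓; to p=23 gives 547 − 53×23 = -672 → no gain ✓.
Strong-case (own payoff 547 − 5×23 = 432): to p=0 gives 234 → no gain ✓; to p=3 gives 340 − 5×3 = 325 → no gain ✓.
Moderate-case (own payoff 340 − 19×3 = 283): to p=0 gives 234 → no gain ✓; to p=23 gives 547 − 19×23 = 110 → no gain ✓.
6 of the 6 constraints hold; this profile is a separating equilibrium.

6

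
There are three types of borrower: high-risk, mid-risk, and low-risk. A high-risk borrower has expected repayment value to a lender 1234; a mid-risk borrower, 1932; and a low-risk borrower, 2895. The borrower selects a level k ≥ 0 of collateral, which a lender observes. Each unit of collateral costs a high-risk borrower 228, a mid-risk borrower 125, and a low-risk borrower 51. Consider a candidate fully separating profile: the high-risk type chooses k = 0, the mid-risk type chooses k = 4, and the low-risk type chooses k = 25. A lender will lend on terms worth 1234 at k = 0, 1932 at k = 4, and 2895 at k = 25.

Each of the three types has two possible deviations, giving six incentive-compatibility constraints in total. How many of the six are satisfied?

Mid-risk (own payoff 1932 − 125×4 = 1432): to k=0 gives 1234 → no gain ✓; to k=25 gives 2895 − 125×25 = -230 → no gain ✓.
Low-risk (own payoff 2895 − 51×25 = 1620): to k=0 gives 1234 → no gain ✓; to k=4 gives 1932 − 51×4 = 1728 → profitable ✗.
High-risk (own payoff 1234): to k=4 gives 1932 − 228×4 = 1020 → no gain ✓; to k=25 gives 2895 − 228×25 = -2805 → no gain ✓.
5 of the 6 constraints hold; not an equilibrium.

5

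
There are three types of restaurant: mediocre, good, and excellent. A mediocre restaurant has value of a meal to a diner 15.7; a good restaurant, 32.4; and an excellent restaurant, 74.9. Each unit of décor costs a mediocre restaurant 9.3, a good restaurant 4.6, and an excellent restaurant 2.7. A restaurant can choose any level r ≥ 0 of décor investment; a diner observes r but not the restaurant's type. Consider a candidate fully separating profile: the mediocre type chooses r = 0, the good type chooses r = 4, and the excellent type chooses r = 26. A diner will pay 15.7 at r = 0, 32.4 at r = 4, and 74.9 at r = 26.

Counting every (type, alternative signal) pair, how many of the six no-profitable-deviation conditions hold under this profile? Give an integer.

3

Mediocre (own payoff 15.7): to r=4 gives 32.4 − 9.3×4 = -4.8 → no gain ✓; to r=26 gives 74.9 − 9.3×26 = -166.9 → no gain ✓.
Good (own payoff 32.4 − 4.6×4 = 14): to r=0 gives 15.7 → profitable ✗; to r=26 gives 74.9 − 4.6×26 = -44.7 → no gain ✓.
Excellent (own payoff 74.9 − 2.7×26 = 4.7): to r=0 gives 15.7 → profitable ✗; to r=4 gives 32.4 − 2.7×4 = 21.6 → profitable ✗.
3 of the 6 constraints hold; not an equilibrium.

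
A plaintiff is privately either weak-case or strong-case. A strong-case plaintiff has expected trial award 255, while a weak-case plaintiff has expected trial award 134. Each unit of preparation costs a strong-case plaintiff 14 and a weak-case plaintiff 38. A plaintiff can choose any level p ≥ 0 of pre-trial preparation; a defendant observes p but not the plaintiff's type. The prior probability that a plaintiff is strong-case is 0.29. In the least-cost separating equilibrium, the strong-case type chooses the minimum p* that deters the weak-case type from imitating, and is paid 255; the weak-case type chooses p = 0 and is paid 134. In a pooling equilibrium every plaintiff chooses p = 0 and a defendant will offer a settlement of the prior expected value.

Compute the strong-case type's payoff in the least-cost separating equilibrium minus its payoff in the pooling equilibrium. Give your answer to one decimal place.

Least-cost separating signal: p* solves 134 = 255 − 38·p*, so p* = (255 − 134)/38 ≈ 3.1842.
Strong-case type's separating payoff: 255 − 14 × p* = 255 − 14 × (255 − 134)/38 = 255 − 1694/38 ≈ 210.421.
Pooling payoff: 0.29 × 255 + 0.71 × 134 = 169.09.
Difference: 210.421 − 169.09 = 41.331, i.e. 41.3 to one decimal place.
The strong-case type prefers to separate.

41.3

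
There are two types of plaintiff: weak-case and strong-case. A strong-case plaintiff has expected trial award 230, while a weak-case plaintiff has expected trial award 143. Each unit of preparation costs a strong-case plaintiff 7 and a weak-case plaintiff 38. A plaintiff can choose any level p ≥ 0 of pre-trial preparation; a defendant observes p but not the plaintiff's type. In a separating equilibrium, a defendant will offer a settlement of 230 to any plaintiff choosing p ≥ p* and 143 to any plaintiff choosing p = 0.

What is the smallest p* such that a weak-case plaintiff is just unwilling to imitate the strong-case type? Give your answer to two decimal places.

2.29

A weak-case plaintiff choosing p = 0 receives 143.
Imitating at p* instead would pay 230 at cost 38·p*, netting 230 − 38·p*.
Indifference: 143 = 230 − 38·p*, so p* = (230 − 143) / 38 ≈ 2.29.
At p* the weak-case type's incentive constraint just binds; the strong-case type strictly prefers p* since its per-unit cost is lower.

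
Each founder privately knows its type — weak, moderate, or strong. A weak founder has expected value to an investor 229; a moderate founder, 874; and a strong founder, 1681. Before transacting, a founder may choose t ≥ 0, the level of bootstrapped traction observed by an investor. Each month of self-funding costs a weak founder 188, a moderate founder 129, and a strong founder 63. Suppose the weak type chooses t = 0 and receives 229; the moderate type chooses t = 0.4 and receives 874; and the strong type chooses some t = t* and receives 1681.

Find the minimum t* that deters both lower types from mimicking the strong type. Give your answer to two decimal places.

7.72

Moderate type (on-path payoff 874 − 129×0.4 = 822.4) won't mimic when 822.4 ≥ 1681 − 129·t*, i.e. t* ≥ 6.66.
Weak type (on-path payoff 229) won't mimic when 229 ≥ 1681 − 188·t*, i.e. t* ≥ 7.72.
Both must hold, so t* = max(7.72, 6.66) = 7.72. The weak type's constraint binds.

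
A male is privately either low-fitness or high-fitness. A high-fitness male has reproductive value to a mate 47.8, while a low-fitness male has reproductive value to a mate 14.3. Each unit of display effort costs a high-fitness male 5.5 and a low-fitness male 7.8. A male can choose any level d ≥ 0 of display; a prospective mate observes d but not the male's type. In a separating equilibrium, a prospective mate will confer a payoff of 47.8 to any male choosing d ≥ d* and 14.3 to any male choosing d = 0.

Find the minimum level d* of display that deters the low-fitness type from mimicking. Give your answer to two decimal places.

A low-fitness male choosing d = 0 receives 14.3.
Imitating at d* instead would pay 47.8 at cost 7.8·d*, netting 47.8 − 7.8·d*.
Indifference: 14.3 = 47.8 − 7.8·d*, so d* = (47.8 − 14.3) / 7.8 ≈ 4.29.
This is the low-fitness type's binding incentive-compatibility constraint; any d ≥ 4.29 sustains separation on that side.

4.29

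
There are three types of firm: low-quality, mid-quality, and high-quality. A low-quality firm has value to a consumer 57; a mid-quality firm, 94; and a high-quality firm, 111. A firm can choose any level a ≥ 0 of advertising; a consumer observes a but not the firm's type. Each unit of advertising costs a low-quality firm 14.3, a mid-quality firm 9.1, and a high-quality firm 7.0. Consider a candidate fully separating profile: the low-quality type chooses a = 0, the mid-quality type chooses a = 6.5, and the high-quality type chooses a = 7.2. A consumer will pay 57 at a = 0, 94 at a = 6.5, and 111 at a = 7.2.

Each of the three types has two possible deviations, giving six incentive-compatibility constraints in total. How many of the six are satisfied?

4

Low-quality (own payoff 57): to a=6.5 gives 94 − 14.3×6.5 = 1.05 → no gain ✓; to a=7.2 gives 111 − 14.3×7.2 = 8.04 → no gain ✓.
Mid-quality (own payoff 94 − 9.1×6.5 = 34.85): to a=0 gives 57 → profitable ✗; to a=7.2 gives 111 − 9.1×7.2 = 45.48 → profitable ✗.
High-quality (own payoff 111 − 7.0×7.2 = 60.6): to a=0 gives 57 → no gain ✓; to a=6.5 gives 94 − 7.0×6.5 = 48.5 → no gain ✓.
4 of the 6 constraints hold; not an equilibrium.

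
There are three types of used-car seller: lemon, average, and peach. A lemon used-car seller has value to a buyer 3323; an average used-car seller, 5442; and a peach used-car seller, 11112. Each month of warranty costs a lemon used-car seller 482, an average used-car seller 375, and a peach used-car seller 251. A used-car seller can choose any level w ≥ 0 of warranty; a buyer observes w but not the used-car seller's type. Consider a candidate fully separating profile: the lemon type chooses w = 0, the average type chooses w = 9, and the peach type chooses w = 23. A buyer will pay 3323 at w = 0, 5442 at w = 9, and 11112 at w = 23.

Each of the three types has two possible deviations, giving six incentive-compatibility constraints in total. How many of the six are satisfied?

Peach (own payoff 11112 − 251×23 = 5339): to w=0 gives 3323 → no gain ✓; to w=9 gives 5442 − 251×9 = 3183 → no gain ✓.
Average (own payoff 5442 − 375×9 = 2067): to w=0 gives 3323 → profitable ✗; to w=23 gives 11112 − 375×23 = 2487 → profitable ✗.
Lemon (own payoff 3323): to w=9 gives 5442 − 482×9 = 1104 → no gain ✓; to w=23 gives 11112 − 482×23 = 26 → no gain ✓.
4 of the 6 constraints hold; not an equilibrium.

4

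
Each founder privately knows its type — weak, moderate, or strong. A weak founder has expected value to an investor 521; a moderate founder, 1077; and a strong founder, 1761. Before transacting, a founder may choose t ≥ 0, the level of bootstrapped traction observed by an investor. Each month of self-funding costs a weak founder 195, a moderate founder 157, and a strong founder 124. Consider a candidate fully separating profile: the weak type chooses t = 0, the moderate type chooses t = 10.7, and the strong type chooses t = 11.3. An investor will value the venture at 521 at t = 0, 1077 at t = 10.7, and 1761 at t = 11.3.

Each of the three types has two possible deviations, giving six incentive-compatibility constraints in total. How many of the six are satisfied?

Moderate (own payoff 1077 − 157×10.7 = -602.9): to t=0 gives 521 → profitable ✗; to t=11.3 gives 1761 − 157×11.3 = -13.1 → profitable ✗.
Weak (own payoff 521): to t=10.7 gives 1077 − 195×10.7 = -1009.5 → no gain ✓; to t=11.3 gives 1761 − 195×11.3 = -442.5 → no gain ✓.
Strong (own payoff 1761 − 124×11.3 = 359.8): to t=0 gives 521 → profitable ✗; to t=10.7 gives 1077 − 124×10.7 = -249.8 → no gain ✓.
3 of the 6 constraints hold; not an equilibrium.

3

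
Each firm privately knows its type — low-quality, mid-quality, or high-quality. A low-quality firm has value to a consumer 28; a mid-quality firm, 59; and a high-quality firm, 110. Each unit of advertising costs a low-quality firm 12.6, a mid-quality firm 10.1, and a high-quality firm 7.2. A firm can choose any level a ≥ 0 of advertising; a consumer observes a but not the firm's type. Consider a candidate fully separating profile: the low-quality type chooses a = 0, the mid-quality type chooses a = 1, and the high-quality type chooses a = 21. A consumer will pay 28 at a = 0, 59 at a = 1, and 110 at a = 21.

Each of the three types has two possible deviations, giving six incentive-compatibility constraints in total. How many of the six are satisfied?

Mid-quality (own payoff 59 − 10.1×1 = 48.9): to a=0 gives 28 → no gain ✓; to a=21 gives 110 − 10.1×21 = -102.1 → no gain ✓.
Low-quality (own payoff 28): to a=1 gives 59 − 12.6×1 = 46.4 → profitable ✗; to a=21 gives 110 − 12.6×21 = -154.6 → no gain ✓.
High-quality (own payoff 110 − 7.2×21 = -41.2): to a=0 gives 28 → profitable ✗; to a=1 gives 59 − 7.2×1 = 51.8 → profitable ✗.
3 of the 6 constraints hold; not an equilibrium.

3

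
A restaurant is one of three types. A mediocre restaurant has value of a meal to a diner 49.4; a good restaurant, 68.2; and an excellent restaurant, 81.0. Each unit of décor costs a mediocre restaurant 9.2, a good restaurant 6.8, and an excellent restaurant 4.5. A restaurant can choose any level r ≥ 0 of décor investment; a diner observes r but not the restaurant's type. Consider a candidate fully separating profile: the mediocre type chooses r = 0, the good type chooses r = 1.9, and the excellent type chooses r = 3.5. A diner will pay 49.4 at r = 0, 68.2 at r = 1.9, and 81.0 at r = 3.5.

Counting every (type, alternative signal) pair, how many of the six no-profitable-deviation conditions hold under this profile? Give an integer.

4

Good (own payoff 68.2 − 6.8×1.9 = 55.28): to r=0 gives 49.4 → no gain ✓; to r=3.5 gives 81.0 − 6.8×3.5 = 57.2 → profitable ✗.
Excellent (own payoff 81.0 − 4.5×3.5 = 65.25): to r=0 gives 49.4 → no gain ✓; to r=1.9 gives 68.2 − 4.5×1.9 = 59.65 → no gain ✓.
Mediocre (own payoff 49.4): to r=1.9 gives 68.2 − 9.2×1.9 = 50.72 → profitable ✗; to r=3.5 gives 81.0 − 9.2×3.5 = 48.8 → no gain ✓.
4 of the 6 constraints hold; not an equilibrium.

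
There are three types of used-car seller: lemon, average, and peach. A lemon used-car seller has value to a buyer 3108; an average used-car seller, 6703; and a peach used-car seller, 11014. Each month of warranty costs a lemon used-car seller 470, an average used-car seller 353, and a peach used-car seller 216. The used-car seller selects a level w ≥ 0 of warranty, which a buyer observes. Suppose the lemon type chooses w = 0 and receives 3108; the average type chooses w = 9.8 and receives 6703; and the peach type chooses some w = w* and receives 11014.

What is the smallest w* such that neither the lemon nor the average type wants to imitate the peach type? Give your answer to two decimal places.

Lemon type (on-path payoff 3108) won't mimic when 3108 ≥ 11014 − 470·w*, i.e. w* ≥ 16.82.
Average type (on-path payoff 6703 − 353×9.8 = 3243.6) won't mimic when 3243.6 ≥ 11014 − 353·w*, i.e. w* ≥ 22.01.
Both must hold, so w* = max(16.82, 22.01) = 22.01. The average type's constraint binds.

22.01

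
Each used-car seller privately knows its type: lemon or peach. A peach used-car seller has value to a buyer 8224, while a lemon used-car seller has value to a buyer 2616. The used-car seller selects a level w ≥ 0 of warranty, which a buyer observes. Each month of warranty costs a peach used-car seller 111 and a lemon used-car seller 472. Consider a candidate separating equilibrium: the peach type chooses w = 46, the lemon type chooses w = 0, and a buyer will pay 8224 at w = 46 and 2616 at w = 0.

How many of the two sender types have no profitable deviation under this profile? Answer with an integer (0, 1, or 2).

2

Peach type: signal → 8224 − 111 × 46 = 3118; deviate to 0 → 2616. IC holds (3118 ≥ 2616).
Lemon type: stay at 0 → 2616; mimic → 8224 − 472 × 46 = -13488. IC holds (2616 ≥ -13488).
2 of 2 constraints hold, so this is a separating equilibrium.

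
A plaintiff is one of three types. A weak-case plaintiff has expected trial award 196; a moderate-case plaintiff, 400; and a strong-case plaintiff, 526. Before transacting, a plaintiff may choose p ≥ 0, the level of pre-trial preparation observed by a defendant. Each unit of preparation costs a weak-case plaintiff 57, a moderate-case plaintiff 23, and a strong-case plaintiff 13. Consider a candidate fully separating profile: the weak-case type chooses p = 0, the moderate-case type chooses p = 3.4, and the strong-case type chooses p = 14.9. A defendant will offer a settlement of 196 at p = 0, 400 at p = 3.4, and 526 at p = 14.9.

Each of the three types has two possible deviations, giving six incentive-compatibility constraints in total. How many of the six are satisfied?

4

Weak-case (own payoff 196): to p=3.4 gives 400 − 57×3.4 = 206.2 → profitable ✗; to p=14.9 gives 526 − 57×14.9 = -323.3 → no gain ✓.
Strong-case (own payoff 526 − 13×14.9 = 332.3): to p=0 gives 196 → no gain ✓; to p=3.4 gives 400 − 13×3.4 = 355.8 → profitable ✗.
Moderate-case (own payoff 400 − 23×3.4 = 321.8): to p=0 gives 196 → no gain ✓; to p=14.9 gives 526 − 23×14.9 = 183.3 → no gain ✓.
4 of the 6 constraints hold; not an equilibrium.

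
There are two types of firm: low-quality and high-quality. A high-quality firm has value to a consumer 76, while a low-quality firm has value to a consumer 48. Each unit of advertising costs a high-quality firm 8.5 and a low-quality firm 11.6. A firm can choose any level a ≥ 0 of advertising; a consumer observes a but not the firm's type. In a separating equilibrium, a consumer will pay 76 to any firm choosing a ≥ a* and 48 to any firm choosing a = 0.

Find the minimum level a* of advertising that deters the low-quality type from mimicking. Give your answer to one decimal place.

2.4

A low-quality firm choosing a = 0 receives 48.
Imitating at a* instead would pay 76 at cost 11.6·a*, netting 76 − 11.6·a*.
Indifference: 48 = 76 − 11.6·a*, so a* = (76 − 48) / 11.6 ≈ 2.4.
At a* the low-quality type's incentive constraint just binds; the high-quality type strictly prefers a* since its per-unit cost is lower.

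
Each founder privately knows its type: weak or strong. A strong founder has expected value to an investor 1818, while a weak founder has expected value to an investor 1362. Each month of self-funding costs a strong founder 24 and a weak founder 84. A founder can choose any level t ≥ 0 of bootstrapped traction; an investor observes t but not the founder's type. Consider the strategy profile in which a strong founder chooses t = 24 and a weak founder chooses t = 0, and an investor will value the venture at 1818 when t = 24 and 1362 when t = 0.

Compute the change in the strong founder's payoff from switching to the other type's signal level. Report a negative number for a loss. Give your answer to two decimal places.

Playing t = 24 the strong founder receives 1818 − 24 × 24 = 1242.
Deviating to t = 0 yields 1362 instead.
Gain from deviating: 1362 − 1242 = 120.00.
The gain is positive, so the strong type's incentive-compatibility constraint is violated — this profile is not a separating equilibrium.

120.00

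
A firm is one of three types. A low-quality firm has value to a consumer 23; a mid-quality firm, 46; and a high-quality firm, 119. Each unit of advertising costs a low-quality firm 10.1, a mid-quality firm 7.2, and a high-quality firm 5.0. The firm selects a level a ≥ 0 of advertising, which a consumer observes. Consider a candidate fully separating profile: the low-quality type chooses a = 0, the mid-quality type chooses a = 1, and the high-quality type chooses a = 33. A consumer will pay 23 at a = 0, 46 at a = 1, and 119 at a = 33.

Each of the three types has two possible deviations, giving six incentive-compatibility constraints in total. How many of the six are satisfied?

3

Mid-quality (own payoff 46 − 7.2×1 = 38.8): to a=0 gives 23 → no gain ✓; to a=33 gives 119 − 7.2×33 = -118.6 → no gain ✓.
High-quality (own payoff 119 − 5.0×33 = -46): to a=0 gives 23 → profitable ✗; to a=1 gives 46 − 5.0×1 = 41 → profitable ✗.
Low-quality (own payoff 23): to a=1 gives 46 − 10.1×1 = 35.9 → profitable ✗; to a=33 gives 119 − 10.1×33 = -214.3 → no gain ✓.
3 of the 6 constraints hold; not an equilibrium.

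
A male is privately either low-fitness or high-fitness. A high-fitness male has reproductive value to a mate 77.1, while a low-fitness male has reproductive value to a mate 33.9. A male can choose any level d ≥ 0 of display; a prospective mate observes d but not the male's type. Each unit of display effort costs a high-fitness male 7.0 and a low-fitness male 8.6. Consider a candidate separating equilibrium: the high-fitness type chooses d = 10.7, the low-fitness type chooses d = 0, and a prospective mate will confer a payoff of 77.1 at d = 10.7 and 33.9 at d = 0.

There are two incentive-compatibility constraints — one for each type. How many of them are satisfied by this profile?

1

Low-fitness type: stay at 0 → 33.9; mimic → 77.1 − 8.6 × 10.7 = -14.92. IC holds (33.9 ≥ -14.92).
High-fitness type: signal → 77.1 − 7.0 × 10.7 = 2.2; deviate to 0 → 33.9. IC fails (2.2 < 33.9).
1 of 2 constraints hold, so this profile is not an equilibrium.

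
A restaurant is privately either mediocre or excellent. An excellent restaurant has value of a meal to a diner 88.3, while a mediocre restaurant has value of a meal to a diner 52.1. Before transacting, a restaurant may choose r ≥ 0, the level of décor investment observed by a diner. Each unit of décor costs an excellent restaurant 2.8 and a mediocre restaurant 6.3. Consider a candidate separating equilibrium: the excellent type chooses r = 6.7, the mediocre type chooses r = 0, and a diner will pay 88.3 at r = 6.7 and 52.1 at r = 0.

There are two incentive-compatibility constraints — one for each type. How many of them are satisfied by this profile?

2

Mediocre type: stay at 0 → 52.1; mimic → 88.3 − 6.3 × 6.7 = 46.09. IC holds (52.1 ≥ 46.09).
Excellent type: signal → 88.3 − 2.8 × 6.7 = 69.54; deviate to 0 → 52.1. IC holds (69.54 ≥ 52.1).
2 of 2 constraints hold, so this is a separating equilibrium.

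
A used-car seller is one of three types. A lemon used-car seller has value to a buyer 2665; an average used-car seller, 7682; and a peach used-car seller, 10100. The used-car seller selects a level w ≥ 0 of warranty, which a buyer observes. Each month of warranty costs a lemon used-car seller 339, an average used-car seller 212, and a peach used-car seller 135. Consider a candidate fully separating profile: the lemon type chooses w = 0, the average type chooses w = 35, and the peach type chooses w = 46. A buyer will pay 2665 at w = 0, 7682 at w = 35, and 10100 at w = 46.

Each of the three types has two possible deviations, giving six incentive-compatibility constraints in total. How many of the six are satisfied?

Average (own payoff 7682 − 212×35 = 262): to w=0 gives 2665 → profitable ✗; to w=46 gives 10100 − 212×46 = 348 → profitable ✗.
Lemon (own payoff 2665): to w=35 gives 7682 − 339×35 = -4183 → no gain ✓; to w=46 gives 10100 − 339×46 = -5494 → no gain ✓.
Peach (own payoff 10100 − 135×46 = 3890): to w=0 gives 2665 → no gain ✓; to w=35 gives 7682 − 135×35 = 2957 → no gain ✓.
4 of the 6 constraints hold; not an equilibrium.

4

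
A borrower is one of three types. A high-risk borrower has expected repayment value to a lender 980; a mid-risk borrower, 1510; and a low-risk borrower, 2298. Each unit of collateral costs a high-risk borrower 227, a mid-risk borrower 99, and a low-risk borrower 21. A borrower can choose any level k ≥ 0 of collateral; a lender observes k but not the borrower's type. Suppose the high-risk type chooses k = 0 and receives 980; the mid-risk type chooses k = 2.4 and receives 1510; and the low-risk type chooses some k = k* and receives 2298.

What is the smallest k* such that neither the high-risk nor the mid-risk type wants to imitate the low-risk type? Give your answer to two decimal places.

High-risk type (on-path payoff 980) won't mimic when 980 ≥ 2298 − 227·k*, i.e. k* ≥ 5.81.
Mid-risk type (on-path payoff 1510 − 99×2.4 = 1272.4) won't mimic when 1272.4 ≥ 2298 − 99·k*, i.e. k* ≥ 10.36.
Both must hold, so k* = max(5.81, 10.36) = 10.36. The mid-risk type's constraint binds.

10.36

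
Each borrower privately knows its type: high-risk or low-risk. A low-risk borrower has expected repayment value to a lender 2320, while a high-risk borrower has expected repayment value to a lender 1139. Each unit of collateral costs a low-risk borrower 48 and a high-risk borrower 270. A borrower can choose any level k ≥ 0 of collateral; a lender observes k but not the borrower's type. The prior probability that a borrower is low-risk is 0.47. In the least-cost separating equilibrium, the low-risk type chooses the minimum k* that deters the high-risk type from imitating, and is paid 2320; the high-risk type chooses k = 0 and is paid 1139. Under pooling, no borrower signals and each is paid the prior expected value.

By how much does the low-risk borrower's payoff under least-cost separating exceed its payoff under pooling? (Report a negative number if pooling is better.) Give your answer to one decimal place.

Least-cost separating signal: k* solves 1139 = 2320 − 270·k*, so k* = (2320 − 1139)/270 ≈ 4.3741.
Low-risk type's separating payoff: 2320 − 48 × k* = 2320 − 48 × (2320 − 1139)/270 = 2320 − 56688/270 ≈ 2110.044.
Pooling payoff: 0.47 × 2320 + 0.53 × 1139 = 1694.07.
Difference: 2110.044 − 1694.07 = 415.974, i.e. 416.0 to one decimal place.
The low-risk type prefers to separate.

416.0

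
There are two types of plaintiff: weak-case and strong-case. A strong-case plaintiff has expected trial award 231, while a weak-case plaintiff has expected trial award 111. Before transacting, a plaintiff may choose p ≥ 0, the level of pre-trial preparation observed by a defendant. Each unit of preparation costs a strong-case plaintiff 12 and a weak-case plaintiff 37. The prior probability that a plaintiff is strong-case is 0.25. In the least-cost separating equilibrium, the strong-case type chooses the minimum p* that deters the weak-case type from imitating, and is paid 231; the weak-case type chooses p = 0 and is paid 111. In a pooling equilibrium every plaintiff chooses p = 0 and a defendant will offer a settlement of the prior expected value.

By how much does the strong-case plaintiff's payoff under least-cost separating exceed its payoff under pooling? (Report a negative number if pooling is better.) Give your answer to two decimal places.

51.08

Least-cost separating signal: p* solves 111 = 231 − 37·p*, so p* = (231 − 111)/37 ≈ 3.2432.
Strong-case type's separating payoff: 231 − 12 × p* = 231 − 12 × (231 − 111)/37 = 231 − 1440/37 ≈ 192.0811.
Pooling payoff: 0.25 × 231 + 0.75 × 111 = 141.
Difference: 192.0811 − 141 = 51.0811, i.e. 51.08 to two decimal places.
The strong-case type prefers to separate.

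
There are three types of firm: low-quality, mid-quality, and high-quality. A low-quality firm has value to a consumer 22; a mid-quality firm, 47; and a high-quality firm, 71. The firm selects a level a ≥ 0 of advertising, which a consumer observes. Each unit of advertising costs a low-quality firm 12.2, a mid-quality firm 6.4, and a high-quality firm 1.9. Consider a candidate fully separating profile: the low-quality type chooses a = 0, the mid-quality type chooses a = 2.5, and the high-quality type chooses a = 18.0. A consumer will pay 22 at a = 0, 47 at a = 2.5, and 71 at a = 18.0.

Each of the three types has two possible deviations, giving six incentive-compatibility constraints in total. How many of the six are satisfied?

Mid-quality (own payoff 47 − 6.4×2.5 = 31): to a=0 gives 22 → no gain ✓; to a=18.0 gives 71 − 6.4×18.0 = -44.2 → no gain ✓.
High-quality (own payoff 71 − 1.9×18.0 = 36.8): to a=0 gives 22 → no gain ✓; to a=2.5 gives 47 − 1.9×2.5 = 42.25 → profitable ✗.
Low-quality (own payoff 22): to a=2.5 gives 47 − 12.2×2.5 = 16.5 → no gain ✓; to a=18.0 gives 71 − 12.2×18.0 = -148.6 → no gain ✓.
5 of the 6 constraints hold; not an equilibrium.

5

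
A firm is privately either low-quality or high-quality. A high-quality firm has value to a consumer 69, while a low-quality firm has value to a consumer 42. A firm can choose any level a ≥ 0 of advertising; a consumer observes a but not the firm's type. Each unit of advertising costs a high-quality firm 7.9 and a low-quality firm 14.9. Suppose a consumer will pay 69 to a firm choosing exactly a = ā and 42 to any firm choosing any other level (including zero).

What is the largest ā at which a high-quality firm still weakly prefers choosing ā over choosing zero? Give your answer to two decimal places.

3.42

Choosing ā yields the high-quality type 69 − 7.9·ā; choosing zero yields 42.
The high-quality type is indifferent at 69 − 7.9·ā = 42, i.e. ā = (69 − 42) / 7.9 ≈ 3.42.
For any ā above 3.42 the high-quality type would rather pool at zero, so separation collapses.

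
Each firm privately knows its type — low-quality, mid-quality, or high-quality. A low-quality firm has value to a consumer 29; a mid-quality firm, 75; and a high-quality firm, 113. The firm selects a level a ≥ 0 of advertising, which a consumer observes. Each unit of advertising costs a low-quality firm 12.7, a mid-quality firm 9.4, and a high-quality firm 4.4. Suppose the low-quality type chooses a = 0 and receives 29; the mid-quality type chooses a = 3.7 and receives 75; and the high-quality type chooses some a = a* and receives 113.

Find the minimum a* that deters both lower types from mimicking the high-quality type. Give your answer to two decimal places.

7.74

Low-quality type (on-path payoff 29) won't mimic when 29 ≥ 113 − 12.7·a*, i.e. a* ≥ 6.61.
Mid-quality type (on-path payoff 75 − 9.4×3.7 = 40.22) won't mimic when 40.22 ≥ 113 − 9.4·a*, i.e. a* ≥ 7.74.
Both must hold, so a* = max(6.61, 7.74) = 7.74. The mid-quality type's constraint binds.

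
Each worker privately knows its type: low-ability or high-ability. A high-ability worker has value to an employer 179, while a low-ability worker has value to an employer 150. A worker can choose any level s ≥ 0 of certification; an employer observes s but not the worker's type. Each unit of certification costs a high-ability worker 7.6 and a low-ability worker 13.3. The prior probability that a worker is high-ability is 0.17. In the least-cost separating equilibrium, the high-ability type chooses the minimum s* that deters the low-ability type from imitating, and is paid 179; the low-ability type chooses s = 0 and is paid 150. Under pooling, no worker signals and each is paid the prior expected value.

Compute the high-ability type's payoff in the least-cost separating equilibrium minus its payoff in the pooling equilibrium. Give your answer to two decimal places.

Least-cost separating signal: s* solves 150 = 179 − 13.3·s*, so s* = (179 − 150)/13.3 ≈ 2.1805.
High-ability type's separating payoff: 179 − 7.6 × s* = 179 − 7.6 × (179 − 150)/13.3 = 179 − 220.4/13.3 ≈ 162.4286.
Pooling payoff: 0.17 × 179 + 0.83 × 150 = 154.93.
Difference: 162.4286 − 154.93 = 7.4986, i.e. 7.50 to two decimal places.
The high-ability type prefers to separate.

7.50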